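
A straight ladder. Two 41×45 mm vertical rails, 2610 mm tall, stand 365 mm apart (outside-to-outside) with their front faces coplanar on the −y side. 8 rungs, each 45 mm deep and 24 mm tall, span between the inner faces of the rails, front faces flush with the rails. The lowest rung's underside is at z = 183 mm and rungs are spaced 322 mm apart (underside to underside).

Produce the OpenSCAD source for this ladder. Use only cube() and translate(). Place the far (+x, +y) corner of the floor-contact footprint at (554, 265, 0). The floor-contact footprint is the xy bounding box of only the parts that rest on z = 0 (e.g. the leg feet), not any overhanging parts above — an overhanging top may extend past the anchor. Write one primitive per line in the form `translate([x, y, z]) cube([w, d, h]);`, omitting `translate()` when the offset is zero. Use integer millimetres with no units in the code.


translate([189, 220, 0]) cube([41, 45, 2610]);
translate([513, 220, 0]) cube([41, 45, 2610]);
translate([230, 220, 183]) cube([283, 45, 24]);
translate([230, 220, 505]) cube([283, 45, 24]);
translate([230, 220, 827]) cube([283, 45, 24]);
translate([230, 220, 1149]) cube([283, 45, 24]);
translate([230, 220, 1471]) cube([283, 45, 24]);
translate([230, 220, 1793]) cube([283, 45, 24]);
translate([230, 220, 2115]) cube([283, 45, 24]);
translate([230, 220, 2437]) cube([283, 45, 24]);


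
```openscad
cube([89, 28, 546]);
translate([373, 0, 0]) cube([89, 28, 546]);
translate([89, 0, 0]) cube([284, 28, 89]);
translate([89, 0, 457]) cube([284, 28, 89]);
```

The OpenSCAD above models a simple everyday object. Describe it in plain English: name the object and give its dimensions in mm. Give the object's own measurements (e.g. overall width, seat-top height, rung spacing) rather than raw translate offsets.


A rectangular picture frame lying in the x–z plane (depth along y). The opening is 284 mm wide (x) by 368 mm tall (z), surrounded by a border 89 mm wide on all four sides. The frame is 28 mm deep and is made of two full-height vertical stiles with two horizontal rails fitted between them.


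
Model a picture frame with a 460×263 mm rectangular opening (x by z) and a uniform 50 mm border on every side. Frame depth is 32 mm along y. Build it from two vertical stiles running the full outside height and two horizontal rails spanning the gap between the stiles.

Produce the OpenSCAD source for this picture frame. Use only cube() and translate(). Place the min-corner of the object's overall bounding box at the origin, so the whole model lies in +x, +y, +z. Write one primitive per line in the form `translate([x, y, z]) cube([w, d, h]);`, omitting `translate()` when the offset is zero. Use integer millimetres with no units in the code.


cube([50, 32, 363]);
translate([510, 0, 0]) cube([50, 32, 363]);
translate([50, 0, 0]) cube([460, 32, 50]);
translate([50, 0, 313]) cube([460, 32, 50]);


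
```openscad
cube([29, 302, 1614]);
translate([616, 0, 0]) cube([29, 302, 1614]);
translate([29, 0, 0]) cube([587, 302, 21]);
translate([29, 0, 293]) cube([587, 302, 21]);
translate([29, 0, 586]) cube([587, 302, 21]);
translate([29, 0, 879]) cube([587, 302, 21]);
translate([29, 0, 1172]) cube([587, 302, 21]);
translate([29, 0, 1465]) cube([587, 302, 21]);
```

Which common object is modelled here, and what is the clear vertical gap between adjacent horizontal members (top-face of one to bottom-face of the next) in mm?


A bookshelf. The clear shelf gap is 272 mm.

Two tall side panels with 6 horizontal boards between them — a bookshelf. The first two shelf undersides are at z = 0 and z = 293; with shelf thickness 21, the clear gap is 293 − 0 − 21 = 272 mm.


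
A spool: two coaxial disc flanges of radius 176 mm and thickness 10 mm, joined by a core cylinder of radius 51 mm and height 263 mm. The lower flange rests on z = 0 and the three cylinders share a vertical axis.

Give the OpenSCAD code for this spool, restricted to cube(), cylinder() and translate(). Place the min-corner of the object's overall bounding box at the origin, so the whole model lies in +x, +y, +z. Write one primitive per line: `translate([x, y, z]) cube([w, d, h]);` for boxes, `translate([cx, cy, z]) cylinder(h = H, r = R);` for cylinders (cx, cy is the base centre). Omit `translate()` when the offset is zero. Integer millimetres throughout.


translate([176, 176, 0]) cylinder(h = 10, r = 176);
translate([176, 176, 10]) cylinder(h = 263, r = 51);
translate([176, 176, 273]) cylinder(h = 10, r = 176);


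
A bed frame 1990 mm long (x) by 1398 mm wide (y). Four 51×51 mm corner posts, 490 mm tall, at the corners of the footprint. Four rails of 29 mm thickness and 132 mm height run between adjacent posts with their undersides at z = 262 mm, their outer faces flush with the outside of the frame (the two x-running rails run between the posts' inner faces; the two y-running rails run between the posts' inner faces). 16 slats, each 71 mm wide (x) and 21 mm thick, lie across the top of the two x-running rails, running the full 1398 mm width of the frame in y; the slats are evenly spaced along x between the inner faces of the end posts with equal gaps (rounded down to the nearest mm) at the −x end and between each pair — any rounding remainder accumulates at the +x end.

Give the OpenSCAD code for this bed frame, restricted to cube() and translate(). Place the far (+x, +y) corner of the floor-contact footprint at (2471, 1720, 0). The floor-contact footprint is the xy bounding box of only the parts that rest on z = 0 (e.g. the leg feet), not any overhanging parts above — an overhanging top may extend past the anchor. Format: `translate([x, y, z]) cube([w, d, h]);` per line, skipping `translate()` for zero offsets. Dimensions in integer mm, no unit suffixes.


// slat z = rail_z + rail_h = 262 + 132 = 394
// slat gap = ⌊(1888 − 16·71) / 17⌋ = 44
translate([481, 322, 0]) cube([51, 51, 490]);
translate([481, 1669, 0]) cube([51, 51, 490]);
translate([2420, 322, 0]) cube([51, 51, 490]);
translate([2420, 1669, 0]) cube([51, 51, 490]);
translate([532, 322, 262]) cube([1888, 29, 132]);
translate([532, 1691, 262]) cube([1888, 29, 132]);
translate([481, 373, 262]) cube([29, 1296, 132]);
translate([2442, 373, 262]) cube([29, 1296, 132]);
translate([576, 322, 394]) cube([71, 1398, 21]);
translate([691, 322, 394]) cube([71, 1398, 21]);
translate([806, 322, 394]) cube([71, 1398, 21]);
translate([921, 322, 394]) cube([71, 1398, 21]);
translate([1036, 322, 394]) cube([71, 1398, 21]);
translate([1151, 322, 394]) cube([71, 1398, 21]);
translate([1266, 322, 394]) cube([71, 1398, 21]);
translate([1381, 322, 394]) cube([71, 1398, 21]);
translate([1496, 322, 394]) cube([71, 1398, 21]);
translate([1611, 322, 394]) cube([71, 1398, 21]);
translate([1726, 322, 394]) cube([71, 1398, 21]);
translate([1841, 322, 394]) cube([71, 1398, 21]);
translate([1956, 322, 394]) cube([71, 1398, 21]);
translate([2071, 322, 394]) cube([71, 1398, 21]);
translate([2186, 322, 394]) cube([71, 1398, 21]);
translate([2301, 322, 394]) cube([71, 1398, 21]);


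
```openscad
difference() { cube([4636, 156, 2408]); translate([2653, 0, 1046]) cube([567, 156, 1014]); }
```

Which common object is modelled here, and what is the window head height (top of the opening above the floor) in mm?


A wall with a window opening. The window head height is 2060 mm.

A wall with a rectangular opening subtracted — a window. Sill at z = 1046, opening 1014 mm tall, so the head is at 1046 + 1014 = 2060 mm.


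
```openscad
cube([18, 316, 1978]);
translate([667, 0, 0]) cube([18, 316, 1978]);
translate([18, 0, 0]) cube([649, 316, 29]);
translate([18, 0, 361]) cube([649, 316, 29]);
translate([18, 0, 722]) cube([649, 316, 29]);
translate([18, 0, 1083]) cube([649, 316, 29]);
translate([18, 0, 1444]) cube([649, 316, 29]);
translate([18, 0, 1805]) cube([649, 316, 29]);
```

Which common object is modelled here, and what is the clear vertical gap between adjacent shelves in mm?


A bookshelf. The clear shelf gap is 332 mm.

Two tall side panels with 6 horizontal boards between them — a bookshelf. The first two shelf undersides are at z = 0 and z = 361; with shelf thickness 29, the clear gap is 361 − 0 − 29 = 332 mm.


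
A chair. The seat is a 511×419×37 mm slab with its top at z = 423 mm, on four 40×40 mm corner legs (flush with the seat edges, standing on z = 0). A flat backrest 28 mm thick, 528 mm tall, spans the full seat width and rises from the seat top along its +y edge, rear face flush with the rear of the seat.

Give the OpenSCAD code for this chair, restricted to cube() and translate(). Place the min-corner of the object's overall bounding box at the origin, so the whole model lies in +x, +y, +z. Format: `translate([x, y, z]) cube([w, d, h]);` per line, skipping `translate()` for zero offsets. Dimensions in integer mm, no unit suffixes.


translate([0, 0, 386]) cube([511, 419, 37]);
cube([40, 40, 386]);
translate([471, 0, 0]) cube([40, 40, 386]);
translate([0, 379, 0]) cube([40, 40, 386]);
translate([471, 379, 0]) cube([40, 40, 386]);
translate([0, 391, 423]) cube([511, 28, 528]);


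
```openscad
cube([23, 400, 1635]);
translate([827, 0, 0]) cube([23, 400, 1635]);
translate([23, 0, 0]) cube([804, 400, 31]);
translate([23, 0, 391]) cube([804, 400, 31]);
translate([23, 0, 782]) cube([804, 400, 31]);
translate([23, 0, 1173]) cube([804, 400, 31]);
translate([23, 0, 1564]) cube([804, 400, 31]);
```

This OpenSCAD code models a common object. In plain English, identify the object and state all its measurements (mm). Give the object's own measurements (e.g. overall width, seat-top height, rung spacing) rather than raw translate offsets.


An open bookshelf. Two side panels, each 23 mm thick, 400 mm deep and 1635 mm tall, stand 850 mm apart (outside-to-outside). Between them sit 5 shelves, each 31 mm thick and 400 mm deep, spanning the full gap between the sides. The bottom shelf rests on the floor (its underside at z = 0) and the clear gap between one shelf's top and the next shelf's underside is 360 mm.


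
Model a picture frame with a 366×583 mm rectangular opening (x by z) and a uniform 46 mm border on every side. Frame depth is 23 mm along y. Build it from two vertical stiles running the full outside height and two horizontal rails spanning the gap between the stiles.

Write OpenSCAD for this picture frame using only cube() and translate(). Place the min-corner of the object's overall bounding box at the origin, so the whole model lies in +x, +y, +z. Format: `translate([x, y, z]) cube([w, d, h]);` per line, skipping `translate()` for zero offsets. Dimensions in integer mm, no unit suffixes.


cube([46, 23, 675]);
translate([412, 0, 0]) cube([46, 23, 675]);
translate([46, 0, 0]) cube([366, 23, 46]);
translate([46, 0, 629]) cube([366, 23, 46]);


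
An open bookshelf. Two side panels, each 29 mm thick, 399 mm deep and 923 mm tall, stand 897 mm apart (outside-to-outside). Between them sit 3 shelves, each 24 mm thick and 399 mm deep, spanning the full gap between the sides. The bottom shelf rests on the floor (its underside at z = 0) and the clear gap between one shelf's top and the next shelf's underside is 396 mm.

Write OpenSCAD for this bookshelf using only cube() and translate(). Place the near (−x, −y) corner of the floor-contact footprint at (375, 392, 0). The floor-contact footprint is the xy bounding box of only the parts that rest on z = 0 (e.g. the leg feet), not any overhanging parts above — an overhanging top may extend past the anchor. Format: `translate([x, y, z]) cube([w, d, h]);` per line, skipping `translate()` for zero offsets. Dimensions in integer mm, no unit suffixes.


translate([375, 392, 0]) cube([29, 399, 923]);
translate([1243, 392, 0]) cube([29, 399, 923]);
translate([404, 392, 0]) cube([839, 399, 24]);
translate([404, 392, 420]) cube([839, 399, 24]);
translate([404, 392, 840]) cube([839, 399, 24]);


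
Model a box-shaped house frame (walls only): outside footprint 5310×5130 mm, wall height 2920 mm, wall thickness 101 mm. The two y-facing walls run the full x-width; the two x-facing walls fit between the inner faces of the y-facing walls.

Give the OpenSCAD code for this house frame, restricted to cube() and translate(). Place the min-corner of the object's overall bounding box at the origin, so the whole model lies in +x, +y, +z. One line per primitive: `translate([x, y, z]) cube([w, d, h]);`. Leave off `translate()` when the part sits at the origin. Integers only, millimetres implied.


cube([5310, 101, 2920]);
translate([0, 5029, 0]) cube([5310, 101, 2920]);
translate([0, 101, 0]) cube([101, 4928, 2920]);
translate([5209, 101, 0]) cube([101, 4928, 2920]);


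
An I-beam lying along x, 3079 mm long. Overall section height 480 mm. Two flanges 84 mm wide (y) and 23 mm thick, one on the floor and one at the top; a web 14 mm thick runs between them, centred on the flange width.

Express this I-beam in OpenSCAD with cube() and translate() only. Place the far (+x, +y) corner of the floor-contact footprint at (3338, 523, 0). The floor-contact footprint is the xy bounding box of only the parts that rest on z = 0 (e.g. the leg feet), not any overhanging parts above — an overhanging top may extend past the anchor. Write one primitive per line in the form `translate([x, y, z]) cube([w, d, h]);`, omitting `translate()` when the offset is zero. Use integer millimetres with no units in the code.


translate([259, 439, 0]) cube([3079, 84, 23]);
translate([259, 474, 23]) cube([3079, 14, 434]);
translate([259, 439, 457]) cube([3079, 84, 23]);


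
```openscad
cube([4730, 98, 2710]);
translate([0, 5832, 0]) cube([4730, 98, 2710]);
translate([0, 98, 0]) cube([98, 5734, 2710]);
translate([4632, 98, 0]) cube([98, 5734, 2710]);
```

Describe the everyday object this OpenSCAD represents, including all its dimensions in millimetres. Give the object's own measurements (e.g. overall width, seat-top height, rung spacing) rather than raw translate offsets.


The wall frame of a small rectangular building: four walls, each 2710 mm tall and 98 mm thick, enclosing a footprint 4730 mm (x) by 5930 mm (y) outside-to-outside, with no floor or roof. The front and back walls (the −y and +y sides) span the full width; the two side walls fit between them.


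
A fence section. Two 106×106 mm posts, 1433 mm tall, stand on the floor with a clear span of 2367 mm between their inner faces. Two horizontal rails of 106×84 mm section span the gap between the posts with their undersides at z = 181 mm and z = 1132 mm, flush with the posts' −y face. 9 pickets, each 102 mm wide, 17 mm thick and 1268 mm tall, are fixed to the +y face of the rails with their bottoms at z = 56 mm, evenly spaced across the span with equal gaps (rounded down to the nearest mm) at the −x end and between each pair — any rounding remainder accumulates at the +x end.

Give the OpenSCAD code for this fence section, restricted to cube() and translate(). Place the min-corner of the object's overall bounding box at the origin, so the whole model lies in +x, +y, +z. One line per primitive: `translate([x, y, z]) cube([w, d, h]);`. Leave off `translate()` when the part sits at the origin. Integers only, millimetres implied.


cube([106, 106, 1433]);
translate([2473, 0, 0]) cube([106, 106, 1433]);
translate([106, 0, 181]) cube([2367, 106, 84]);
translate([106, 0, 1132]) cube([2367, 106, 84]);
translate([250, 106, 56]) cube([102, 17, 1268]);
translate([496, 106, 56]) cube([102, 17, 1268]);
translate([742, 106, 56]) cube([102, 17, 1268]);
translate([988, 106, 56]) cube([102, 17, 1268]);
translate([1234, 106, 56]) cube([102, 17, 1268]);
translate([1480, 106, 56]) cube([102, 17, 1268]);
translate([1726, 106, 56]) cube([102, 17, 1268]);
translate([1972, 106, 56]) cube([102, 17, 1268]);
translate([2218, 106, 56]) cube([102, 17, 1268]);


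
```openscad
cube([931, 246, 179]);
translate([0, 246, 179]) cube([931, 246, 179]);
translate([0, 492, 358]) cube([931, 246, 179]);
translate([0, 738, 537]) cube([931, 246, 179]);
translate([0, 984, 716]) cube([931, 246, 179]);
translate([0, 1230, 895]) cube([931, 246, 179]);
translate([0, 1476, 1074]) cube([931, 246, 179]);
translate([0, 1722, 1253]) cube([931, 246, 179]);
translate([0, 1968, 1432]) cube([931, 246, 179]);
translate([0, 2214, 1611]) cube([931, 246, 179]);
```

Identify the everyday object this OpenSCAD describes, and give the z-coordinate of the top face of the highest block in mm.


A staircase. The total rise is 1790 mm.

10 identical blocks, each offset up and back from the previous — a staircase. Each step is 179 mm tall and there are 10 of them, so the total rise is 10 × 179 = 1790 mm.


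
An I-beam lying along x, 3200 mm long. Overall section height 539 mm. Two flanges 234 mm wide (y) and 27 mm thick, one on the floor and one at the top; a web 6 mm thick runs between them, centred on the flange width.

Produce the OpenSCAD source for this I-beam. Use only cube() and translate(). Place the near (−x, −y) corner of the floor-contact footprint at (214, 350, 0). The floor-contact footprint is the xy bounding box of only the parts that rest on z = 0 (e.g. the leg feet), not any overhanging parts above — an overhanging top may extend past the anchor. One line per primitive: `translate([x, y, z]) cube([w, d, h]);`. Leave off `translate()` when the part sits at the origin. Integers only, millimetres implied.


translate([214, 350, 0]) cube([3200, 234, 27]);
translate([214, 464, 27]) cube([3200, 6, 485]);
translate([214, 350, 512]) cube([3200, 234, 27]);


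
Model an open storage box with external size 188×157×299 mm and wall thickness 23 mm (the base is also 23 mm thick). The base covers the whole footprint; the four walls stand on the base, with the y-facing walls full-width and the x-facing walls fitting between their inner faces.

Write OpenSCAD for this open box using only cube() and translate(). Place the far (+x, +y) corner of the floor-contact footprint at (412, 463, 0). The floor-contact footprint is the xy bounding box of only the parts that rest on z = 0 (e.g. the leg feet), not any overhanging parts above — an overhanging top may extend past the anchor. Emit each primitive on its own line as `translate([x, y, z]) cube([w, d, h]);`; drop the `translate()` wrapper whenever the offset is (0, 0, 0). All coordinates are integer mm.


translate([224, 306, 0]) cube([188, 157, 23]);
translate([224, 306, 23]) cube([188, 23, 276]);
translate([224, 440, 23]) cube([188, 23, 276]);
translate([224, 329, 23]) cube([23, 111, 276]);
translate([389, 329, 23]) cube([23, 111, 276]);


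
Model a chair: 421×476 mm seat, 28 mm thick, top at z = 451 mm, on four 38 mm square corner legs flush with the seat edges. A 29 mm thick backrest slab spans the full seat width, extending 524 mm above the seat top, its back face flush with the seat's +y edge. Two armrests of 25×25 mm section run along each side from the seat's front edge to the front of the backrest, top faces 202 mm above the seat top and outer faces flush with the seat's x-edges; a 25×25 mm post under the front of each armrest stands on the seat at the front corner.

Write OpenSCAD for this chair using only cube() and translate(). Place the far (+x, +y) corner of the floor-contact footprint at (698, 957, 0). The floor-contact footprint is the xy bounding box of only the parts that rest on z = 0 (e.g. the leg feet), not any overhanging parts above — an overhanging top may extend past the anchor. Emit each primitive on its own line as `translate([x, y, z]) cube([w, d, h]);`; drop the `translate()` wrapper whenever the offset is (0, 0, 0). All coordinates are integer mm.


// leg_h = 451 - 28 = 423
// arm post h = 202 - 25 = 177
translate([277, 481, 423]) cube([421, 476, 28]);
translate([277, 481, 0]) cube([38, 38, 423]);
translate([660, 481, 0]) cube([38, 38, 423]);
translate([277, 919, 0]) cube([38, 38, 423]);
translate([660, 919, 0]) cube([38, 38, 423]);
translate([277, 928, 451]) cube([421, 29, 524]);
translate([277, 481, 628]) cube([25, 447, 25]);
translate([673, 481, 628]) cube([25, 447, 25]);
translate([277, 481, 451]) cube([25, 25, 177]);
translate([673, 481, 451]) cube([25, 25, 177]);


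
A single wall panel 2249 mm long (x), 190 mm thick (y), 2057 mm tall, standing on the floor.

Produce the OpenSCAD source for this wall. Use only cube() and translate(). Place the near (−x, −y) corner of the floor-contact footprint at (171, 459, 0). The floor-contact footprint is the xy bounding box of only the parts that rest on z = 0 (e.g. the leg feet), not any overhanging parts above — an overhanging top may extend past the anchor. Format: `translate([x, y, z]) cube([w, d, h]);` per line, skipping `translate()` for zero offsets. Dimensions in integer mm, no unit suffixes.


translate([171, 459, 0]) cube([2249, 190, 2057]);


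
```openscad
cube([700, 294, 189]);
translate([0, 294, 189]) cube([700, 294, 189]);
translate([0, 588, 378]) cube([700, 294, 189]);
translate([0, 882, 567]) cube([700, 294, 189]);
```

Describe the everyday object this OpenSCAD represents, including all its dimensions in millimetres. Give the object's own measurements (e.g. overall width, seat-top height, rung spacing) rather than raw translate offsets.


A straight staircase of 4 solid steps. Each step is 700 mm wide (x), 294 mm deep (y, the going) and 189 mm tall (the rise). The first step rests on the floor; each subsequent step sits one going further in +y and one rise higher in +z, directly behind and above the previous step with no overlap.


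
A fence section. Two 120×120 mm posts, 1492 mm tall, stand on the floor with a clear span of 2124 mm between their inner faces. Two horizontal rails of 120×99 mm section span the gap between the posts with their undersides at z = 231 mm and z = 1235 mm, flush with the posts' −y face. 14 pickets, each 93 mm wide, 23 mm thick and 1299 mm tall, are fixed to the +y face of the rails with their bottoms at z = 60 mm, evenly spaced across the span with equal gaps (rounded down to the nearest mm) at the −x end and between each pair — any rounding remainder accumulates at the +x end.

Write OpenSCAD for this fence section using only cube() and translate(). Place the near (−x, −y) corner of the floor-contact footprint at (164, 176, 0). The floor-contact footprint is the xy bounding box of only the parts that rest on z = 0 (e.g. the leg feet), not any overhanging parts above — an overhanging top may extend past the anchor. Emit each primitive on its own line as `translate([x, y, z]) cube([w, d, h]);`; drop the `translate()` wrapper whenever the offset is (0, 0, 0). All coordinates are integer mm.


translate([164, 176, 0]) cube([120, 120, 1492]);
translate([2408, 176, 0]) cube([120, 120, 1492]);
translate([284, 176, 231]) cube([2124, 120, 99]);
translate([284, 176, 1235]) cube([2124, 120, 99]);
translate([338, 296, 60]) cube([93, 23, 1299]);
translate([485, 296, 60]) cube([93, 23, 1299]);
translate([632, 296, 60]) cube([93, 23, 1299]);
translate([779, 296, 60]) cube([93, 23, 1299]);
translate([926, 296, 60]) cube([93, 23, 1299]);
translate([1073, 296, 60]) cube([93, 23, 1299]);
translate([1220, 296, 60]) cube([93, 23, 1299]);
translate([1367, 296, 60]) cube([93, 23, 1299]);
translate([1514, 296, 60]) cube([93, 23, 1299]);
translate([1661, 296, 60]) cube([93, 23, 1299]);
translate([1808, 296, 60]) cube([93, 23, 1299]);
translate([1955, 296, 60]) cube([93, 23, 1299]);
translate([2102, 296, 60]) cube([93, 23, 1299]);
translate([2249, 296, 60]) cube([93, 23, 1299]);


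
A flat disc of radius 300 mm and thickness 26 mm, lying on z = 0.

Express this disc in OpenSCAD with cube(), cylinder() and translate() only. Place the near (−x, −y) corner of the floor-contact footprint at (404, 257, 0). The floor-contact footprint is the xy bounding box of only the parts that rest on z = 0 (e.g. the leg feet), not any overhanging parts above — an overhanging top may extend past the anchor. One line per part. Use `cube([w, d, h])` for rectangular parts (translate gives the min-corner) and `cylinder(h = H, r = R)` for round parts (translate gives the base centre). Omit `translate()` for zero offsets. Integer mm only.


translate([704, 557, 0]) cylinder(h = 26, r = 300);


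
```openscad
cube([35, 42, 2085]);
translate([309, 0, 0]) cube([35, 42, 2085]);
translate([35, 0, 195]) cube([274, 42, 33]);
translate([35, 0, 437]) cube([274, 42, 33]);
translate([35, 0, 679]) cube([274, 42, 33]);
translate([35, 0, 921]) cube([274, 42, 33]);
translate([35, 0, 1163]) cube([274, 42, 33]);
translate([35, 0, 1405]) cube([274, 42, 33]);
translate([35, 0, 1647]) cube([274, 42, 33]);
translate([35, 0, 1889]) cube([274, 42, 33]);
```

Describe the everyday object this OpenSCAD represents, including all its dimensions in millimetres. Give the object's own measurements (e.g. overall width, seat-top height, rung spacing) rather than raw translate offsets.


A straight ladder. Two 35×42 mm vertical rails, 2085 mm tall, stand 344 mm apart (outside-to-outside) with their front faces coplanar on the −y side. 8 rungs, each 42 mm deep and 33 mm tall, span between the inner faces of the rails, front faces flush with the rails. The lowest rung's underside is at z = 195 mm and rungs are spaced 242 mm apart (underside to underside).


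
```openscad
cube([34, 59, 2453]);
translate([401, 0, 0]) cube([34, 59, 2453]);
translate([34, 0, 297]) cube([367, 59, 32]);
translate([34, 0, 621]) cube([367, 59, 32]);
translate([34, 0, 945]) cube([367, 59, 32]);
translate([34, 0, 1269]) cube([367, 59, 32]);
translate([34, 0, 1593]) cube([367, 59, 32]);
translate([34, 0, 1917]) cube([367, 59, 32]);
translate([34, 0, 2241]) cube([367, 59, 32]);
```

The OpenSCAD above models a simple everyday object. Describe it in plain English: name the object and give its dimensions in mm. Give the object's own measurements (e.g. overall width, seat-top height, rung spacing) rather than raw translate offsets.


A straight ladder. Two 34×59 mm vertical rails, 2453 mm tall, stand 435 mm apart (outside-to-outside) with their front faces coplanar on the −y side. 7 rungs, each 59 mm deep and 32 mm tall, span between the inner faces of the rails, front faces flush with the rails. The lowest rung's underside is at z = 297 mm and rungs are spaced 324 mm apart (underside to underside).


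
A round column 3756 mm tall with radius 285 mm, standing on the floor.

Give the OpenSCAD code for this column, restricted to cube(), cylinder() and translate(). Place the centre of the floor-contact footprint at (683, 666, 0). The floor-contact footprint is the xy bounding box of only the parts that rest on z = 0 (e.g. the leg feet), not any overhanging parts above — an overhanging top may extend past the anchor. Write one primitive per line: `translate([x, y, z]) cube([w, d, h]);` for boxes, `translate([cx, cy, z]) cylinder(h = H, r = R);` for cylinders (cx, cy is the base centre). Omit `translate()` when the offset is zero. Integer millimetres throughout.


translate([683, 666, 0]) cylinder(h = 3756, r = 285);


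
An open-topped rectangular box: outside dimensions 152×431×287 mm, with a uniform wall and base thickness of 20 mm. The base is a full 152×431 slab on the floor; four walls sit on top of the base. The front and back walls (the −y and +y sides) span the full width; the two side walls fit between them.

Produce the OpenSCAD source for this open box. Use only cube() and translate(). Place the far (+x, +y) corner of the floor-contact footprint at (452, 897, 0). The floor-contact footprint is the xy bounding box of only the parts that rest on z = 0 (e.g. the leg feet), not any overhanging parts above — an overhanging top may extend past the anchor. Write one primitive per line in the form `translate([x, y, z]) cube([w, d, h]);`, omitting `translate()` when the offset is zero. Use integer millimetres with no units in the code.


translate([300, 466, 0]) cube([152, 431, 20]);
translate([300, 466, 20]) cube([152, 20, 267]);
translate([300, 877, 20]) cube([152, 20, 267]);
translate([300, 486, 20]) cube([20, 391, 267]);
translate([432, 486, 20]) cube([20, 391, 267]);


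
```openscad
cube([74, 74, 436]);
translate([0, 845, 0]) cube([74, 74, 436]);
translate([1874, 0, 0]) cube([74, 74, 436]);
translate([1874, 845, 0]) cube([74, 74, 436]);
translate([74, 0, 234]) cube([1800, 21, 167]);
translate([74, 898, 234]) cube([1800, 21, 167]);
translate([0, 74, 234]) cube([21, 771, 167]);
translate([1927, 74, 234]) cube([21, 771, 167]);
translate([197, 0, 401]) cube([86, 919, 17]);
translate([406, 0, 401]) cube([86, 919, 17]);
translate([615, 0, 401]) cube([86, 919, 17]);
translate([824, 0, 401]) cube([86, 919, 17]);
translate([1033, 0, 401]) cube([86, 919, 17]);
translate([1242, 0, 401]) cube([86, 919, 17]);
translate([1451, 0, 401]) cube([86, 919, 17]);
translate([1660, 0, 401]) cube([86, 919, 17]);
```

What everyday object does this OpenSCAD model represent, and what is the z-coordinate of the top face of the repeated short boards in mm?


A bed frame. The slat-top height is 418 mm.

Four posts, four rails, and a row of slats — a bed frame. Slats sit on the rails at z = 234 + 167 = 401; with slat thickness 17, the top is 418 mm.


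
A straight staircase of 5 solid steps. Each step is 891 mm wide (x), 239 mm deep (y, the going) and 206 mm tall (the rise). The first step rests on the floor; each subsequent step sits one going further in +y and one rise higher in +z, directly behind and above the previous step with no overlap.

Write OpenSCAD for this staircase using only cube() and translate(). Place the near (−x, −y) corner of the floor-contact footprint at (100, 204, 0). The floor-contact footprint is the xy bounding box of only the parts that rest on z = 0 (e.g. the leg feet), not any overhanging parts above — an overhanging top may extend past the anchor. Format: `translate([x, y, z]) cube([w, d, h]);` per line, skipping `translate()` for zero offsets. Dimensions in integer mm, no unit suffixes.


translate([100, 204, 0]) cube([891, 239, 206]);
translate([100, 443, 206]) cube([891, 239, 206]);
translate([100, 682, 412]) cube([891, 239, 206]);
translate([100, 921, 618]) cube([891, 239, 206]);
translate([100, 1160, 824]) cube([891, 239, 206]);


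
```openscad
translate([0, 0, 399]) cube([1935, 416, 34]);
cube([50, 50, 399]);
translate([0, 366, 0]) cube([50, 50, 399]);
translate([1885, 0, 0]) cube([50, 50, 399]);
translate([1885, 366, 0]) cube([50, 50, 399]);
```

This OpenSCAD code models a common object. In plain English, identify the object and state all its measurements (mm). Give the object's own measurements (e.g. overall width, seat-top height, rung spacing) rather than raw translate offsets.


A bench: a 1935×416 mm seat slab, 34 mm thick, top at z = 433 mm, on four 50×50 mm square legs flush with the seat corners and standing on z = 0.


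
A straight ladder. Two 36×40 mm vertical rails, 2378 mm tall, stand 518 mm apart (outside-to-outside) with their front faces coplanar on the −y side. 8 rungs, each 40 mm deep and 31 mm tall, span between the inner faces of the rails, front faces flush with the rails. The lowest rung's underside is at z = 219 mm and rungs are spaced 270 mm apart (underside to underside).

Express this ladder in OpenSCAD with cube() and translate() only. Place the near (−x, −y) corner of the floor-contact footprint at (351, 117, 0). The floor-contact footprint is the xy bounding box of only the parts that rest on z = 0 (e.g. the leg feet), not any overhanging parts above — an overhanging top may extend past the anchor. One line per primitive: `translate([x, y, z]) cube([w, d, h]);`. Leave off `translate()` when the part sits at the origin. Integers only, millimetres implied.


translate([351, 117, 0]) cube([36, 40, 2378]);
translate([833, 117, 0]) cube([36, 40, 2378]);
translate([387, 117, 219]) cube([446, 40, 31]);
translate([387, 117, 489]) cube([446, 40, 31]);
translate([387, 117, 759]) cube([446, 40, 31]);
translate([387, 117, 1029]) cube([446, 40, 31]);
translate([387, 117, 1299]) cube([446, 40, 31]);
translate([387, 117, 1569]) cube([446, 40, 31]);
translate([387, 117, 1839]) cube([446, 40, 31]);
translate([387, 117, 2109]) cube([446, 40, 31]);


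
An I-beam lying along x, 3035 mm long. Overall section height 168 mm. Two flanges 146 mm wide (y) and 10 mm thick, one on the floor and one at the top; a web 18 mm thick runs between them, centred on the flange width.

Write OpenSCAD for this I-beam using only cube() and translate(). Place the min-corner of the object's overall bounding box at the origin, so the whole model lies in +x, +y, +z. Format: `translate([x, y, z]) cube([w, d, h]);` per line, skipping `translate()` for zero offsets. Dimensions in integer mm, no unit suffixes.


cube([3035, 146, 10]);
translate([0, 64, 10]) cube([3035, 18, 148]);
translate([0, 0, 158]) cube([3035, 146, 10]);


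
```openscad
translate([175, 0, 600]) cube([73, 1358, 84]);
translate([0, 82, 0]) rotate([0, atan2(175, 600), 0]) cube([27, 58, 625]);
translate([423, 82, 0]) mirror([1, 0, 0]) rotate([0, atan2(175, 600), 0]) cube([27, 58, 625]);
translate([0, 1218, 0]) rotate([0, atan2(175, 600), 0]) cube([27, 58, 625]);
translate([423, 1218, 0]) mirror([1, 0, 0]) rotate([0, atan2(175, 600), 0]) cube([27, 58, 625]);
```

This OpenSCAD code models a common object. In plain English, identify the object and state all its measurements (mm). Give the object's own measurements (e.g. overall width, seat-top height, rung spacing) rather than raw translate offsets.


A sawhorse. A 73×1358×84 mm beam (x, y, z) sits on two A-frame leg pairs. Each pair is two raked legs of 27×58 mm section (58 mm along y) splaying symmetrically in x. Each leg rises 600 mm vertically over 175 mm of horizontal reach and is 625 mm long along its own axis. Every leg's outer bottom edge rests on the floor and its outer top edge meets a bottom edge of the beam — the left legs (tilting toward +x) meet the beam's −x bottom edge, the right legs (their mirror images, tilting toward −x) meet its +x bottom edge — so the leg tops tuck under the beam, the beam's underside is 600 mm above the floor, and the feet are 423 mm apart outside-to-outside with the beam centred between them. The two leg pairs are set in 82 mm from either end of the beam.


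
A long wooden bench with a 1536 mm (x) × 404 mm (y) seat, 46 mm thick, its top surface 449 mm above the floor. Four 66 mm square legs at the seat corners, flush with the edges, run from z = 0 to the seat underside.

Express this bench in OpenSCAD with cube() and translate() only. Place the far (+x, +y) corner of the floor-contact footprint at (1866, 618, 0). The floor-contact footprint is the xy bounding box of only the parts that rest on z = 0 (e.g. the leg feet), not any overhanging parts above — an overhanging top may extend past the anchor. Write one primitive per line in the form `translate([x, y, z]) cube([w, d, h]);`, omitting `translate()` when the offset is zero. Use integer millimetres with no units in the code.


// leg_h = 449 − 46 = 403
translate([330, 214, 403]) cube([1536, 404, 46]);
translate([330, 214, 0]) cube([66, 66, 403]);
translate([330, 552, 0]) cube([66, 66, 403]);
translate([1800, 214, 0]) cube([66, 66, 403]);
translate([1800, 552, 0]) cube([66, 66, 403]);


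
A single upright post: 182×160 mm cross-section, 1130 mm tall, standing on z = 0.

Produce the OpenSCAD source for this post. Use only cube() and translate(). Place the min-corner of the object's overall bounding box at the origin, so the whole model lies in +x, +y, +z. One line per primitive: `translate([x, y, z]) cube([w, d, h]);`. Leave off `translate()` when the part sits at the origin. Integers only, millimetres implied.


cube([182, 160, 1130]);


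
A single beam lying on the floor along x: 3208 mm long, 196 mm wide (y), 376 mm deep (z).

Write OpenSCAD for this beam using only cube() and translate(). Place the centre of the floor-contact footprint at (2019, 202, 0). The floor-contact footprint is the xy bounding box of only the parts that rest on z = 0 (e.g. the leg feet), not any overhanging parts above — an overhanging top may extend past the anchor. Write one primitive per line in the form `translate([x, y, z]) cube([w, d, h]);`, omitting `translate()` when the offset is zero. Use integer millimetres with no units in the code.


translate([415, 104, 0]) cube([3208, 196, 376]);


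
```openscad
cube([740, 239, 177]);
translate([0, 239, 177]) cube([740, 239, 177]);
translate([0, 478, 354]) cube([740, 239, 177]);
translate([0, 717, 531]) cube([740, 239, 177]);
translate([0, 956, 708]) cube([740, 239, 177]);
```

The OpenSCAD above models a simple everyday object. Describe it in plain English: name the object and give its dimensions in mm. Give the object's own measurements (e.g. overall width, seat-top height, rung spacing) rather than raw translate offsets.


A straight staircase of 5 solid steps. Each step is 740 mm wide (x), 239 mm deep (y, the going) and 177 mm tall (the rise). The first step rests on the floor; each subsequent step sits one going further in +y and one rise higher in +z, directly behind and above the previous step with no overlap.


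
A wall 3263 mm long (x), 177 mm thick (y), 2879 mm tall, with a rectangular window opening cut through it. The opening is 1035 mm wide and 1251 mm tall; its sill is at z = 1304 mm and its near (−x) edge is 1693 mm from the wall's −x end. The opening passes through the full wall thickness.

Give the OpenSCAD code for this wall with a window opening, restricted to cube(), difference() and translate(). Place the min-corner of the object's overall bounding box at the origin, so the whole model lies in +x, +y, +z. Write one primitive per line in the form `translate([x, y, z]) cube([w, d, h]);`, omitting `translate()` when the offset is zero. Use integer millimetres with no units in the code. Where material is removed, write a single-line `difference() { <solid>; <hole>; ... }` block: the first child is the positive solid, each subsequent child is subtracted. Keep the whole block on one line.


difference() { cube([3263, 177, 2879]); translate([1693, 0, 1304]) cube([1035, 177, 1251]); }


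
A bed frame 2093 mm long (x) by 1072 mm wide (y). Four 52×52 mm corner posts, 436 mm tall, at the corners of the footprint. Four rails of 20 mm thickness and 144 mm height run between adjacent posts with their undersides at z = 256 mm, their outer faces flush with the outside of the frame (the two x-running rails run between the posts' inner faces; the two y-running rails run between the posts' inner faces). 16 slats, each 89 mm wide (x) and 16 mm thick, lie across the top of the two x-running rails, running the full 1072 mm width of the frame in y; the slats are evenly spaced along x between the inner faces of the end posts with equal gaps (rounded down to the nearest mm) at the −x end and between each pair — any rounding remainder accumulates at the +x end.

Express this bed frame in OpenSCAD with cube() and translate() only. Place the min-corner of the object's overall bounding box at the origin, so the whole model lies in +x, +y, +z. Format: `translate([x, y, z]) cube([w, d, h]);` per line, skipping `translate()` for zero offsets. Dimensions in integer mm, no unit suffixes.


cube([52, 52, 436]);
translate([0, 1020, 0]) cube([52, 52, 436]);
translate([2041, 0, 0]) cube([52, 52, 436]);
translate([2041, 1020, 0]) cube([52, 52, 436]);
translate([52, 0, 256]) cube([1989, 20, 144]);
translate([52, 1052, 256]) cube([1989, 20, 144]);
translate([0, 52, 256]) cube([20, 968, 144]);
translate([2073, 52, 256]) cube([20, 968, 144]);
translate([85, 0, 400]) cube([89, 1072, 16]);
translate([207, 0, 400]) cube([89, 1072, 16]);
translate([329, 0, 400]) cube([89, 1072, 16]);
translate([451, 0, 400]) cube([89, 1072, 16]);
translate([573, 0, 400]) cube([89, 1072, 16]);
translate([695, 0, 400]) cube([89, 1072, 16]);
translate([817, 0, 400]) cube([89, 1072, 16]);
translate([939, 0, 400]) cube([89, 1072, 16]);
translate([1061, 0, 400]) cube([89, 1072, 16]);
translate([1183, 0, 400]) cube([89, 1072, 16]);
translate([1305, 0, 400]) cube([89, 1072, 16]);
translate([1427, 0, 400]) cube([89, 1072, 16]);
translate([1549, 0, 400]) cube([89, 1072, 16]);
translate([1671, 0, 400]) cube([89, 1072, 16]);
translate([1793, 0, 400]) cube([89, 1072, 16]);
translate([1915, 0, 400]) cube([89, 1072, 16]);
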